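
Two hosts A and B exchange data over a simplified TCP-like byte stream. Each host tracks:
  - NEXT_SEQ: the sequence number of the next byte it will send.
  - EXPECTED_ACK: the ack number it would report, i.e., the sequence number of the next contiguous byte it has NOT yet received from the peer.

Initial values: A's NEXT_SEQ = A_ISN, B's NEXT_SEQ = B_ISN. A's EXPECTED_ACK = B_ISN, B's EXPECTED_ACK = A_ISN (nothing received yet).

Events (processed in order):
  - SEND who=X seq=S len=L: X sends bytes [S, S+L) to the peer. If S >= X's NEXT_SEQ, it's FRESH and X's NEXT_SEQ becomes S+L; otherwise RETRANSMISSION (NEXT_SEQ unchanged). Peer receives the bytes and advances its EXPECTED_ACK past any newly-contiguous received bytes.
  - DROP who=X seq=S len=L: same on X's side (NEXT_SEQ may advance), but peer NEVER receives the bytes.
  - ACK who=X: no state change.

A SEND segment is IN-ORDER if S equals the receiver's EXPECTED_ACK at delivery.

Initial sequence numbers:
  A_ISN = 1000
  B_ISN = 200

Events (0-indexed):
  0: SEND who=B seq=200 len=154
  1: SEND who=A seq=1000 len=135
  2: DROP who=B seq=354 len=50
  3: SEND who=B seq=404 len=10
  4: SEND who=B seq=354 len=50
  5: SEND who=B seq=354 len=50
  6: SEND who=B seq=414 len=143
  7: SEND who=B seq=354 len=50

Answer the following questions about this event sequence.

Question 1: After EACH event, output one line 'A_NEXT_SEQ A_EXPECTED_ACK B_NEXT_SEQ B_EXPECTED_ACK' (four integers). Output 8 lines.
1000 354 354 1000
1135 354 354 1135
1135 354 404 1135
1135 354 414 1135
1135 414 414 1135
1135 414 414 1135
1135 557 557 1135
1135 557 557 1135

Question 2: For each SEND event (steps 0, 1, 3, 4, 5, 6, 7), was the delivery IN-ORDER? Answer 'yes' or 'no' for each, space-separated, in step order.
Answer: yes yes no yes no yes no

Derivation:
Step 0: SEND seq=200 -> in-order
Step 1: SEND seq=1000 -> in-order
Step 3: SEND seq=404 -> out-of-order
Step 4: SEND seq=354 -> in-order
Step 5: SEND seq=354 -> out-of-order
Step 6: SEND seq=414 -> in-order
Step 7: SEND seq=354 -> out-of-order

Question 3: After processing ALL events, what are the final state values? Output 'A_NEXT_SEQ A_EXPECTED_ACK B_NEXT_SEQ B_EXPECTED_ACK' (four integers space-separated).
After event 0: A_seq=1000 A_ack=354 B_seq=354 B_ack=1000
After event 1: A_seq=1135 A_ack=354 B_seq=354 B_ack=1135
After event 2: A_seq=1135 A_ack=354 B_seq=404 B_ack=1135
After event 3: A_seq=1135 A_ack=354 B_seq=414 B_ack=1135
After event 4: A_seq=1135 A_ack=414 B_seq=414 B_ack=1135
After event 5: A_seq=1135 A_ack=414 B_seq=414 B_ack=1135
After event 6: A_seq=1135 A_ack=557 B_seq=557 B_ack=1135
After event 7: A_seq=1135 A_ack=557 B_seq=557 B_ack=1135

Answer: 1135 557 557 1135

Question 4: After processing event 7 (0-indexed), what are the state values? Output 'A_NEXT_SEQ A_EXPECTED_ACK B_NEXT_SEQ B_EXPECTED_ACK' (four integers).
After event 0: A_seq=1000 A_ack=354 B_seq=354 B_ack=1000
After event 1: A_seq=1135 A_ack=354 B_seq=354 B_ack=1135
After event 2: A_seq=1135 A_ack=354 B_seq=404 B_ack=1135
After event 3: A_seq=1135 A_ack=354 B_seq=414 B_ack=1135
After event 4: A_seq=1135 A_ack=414 B_seq=414 B_ack=1135
After event 5: A_seq=1135 A_ack=414 B_seq=414 B_ack=1135
After event 6: A_seq=1135 A_ack=557 B_seq=557 B_ack=1135
After event 7: A_seq=1135 A_ack=557 B_seq=557 B_ack=1135

1135 557 557 1135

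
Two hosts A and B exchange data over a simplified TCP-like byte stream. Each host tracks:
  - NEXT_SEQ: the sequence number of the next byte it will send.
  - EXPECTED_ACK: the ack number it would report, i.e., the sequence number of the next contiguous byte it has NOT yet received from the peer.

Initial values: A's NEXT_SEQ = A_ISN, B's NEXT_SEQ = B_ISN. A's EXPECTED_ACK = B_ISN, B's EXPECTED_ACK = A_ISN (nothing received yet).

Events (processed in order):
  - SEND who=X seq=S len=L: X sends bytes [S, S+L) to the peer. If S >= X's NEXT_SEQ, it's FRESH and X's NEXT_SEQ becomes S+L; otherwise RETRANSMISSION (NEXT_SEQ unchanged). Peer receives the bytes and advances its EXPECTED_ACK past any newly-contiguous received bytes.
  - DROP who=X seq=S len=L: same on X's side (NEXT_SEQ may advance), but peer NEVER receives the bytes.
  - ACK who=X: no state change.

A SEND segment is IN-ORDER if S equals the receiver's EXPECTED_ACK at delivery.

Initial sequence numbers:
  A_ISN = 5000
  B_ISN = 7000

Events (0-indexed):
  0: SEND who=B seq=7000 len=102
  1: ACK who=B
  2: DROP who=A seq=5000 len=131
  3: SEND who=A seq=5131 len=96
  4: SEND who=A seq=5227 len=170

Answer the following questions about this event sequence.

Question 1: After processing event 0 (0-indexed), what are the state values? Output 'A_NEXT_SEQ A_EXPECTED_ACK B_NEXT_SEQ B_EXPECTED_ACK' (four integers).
After event 0: A_seq=5000 A_ack=7102 B_seq=7102 B_ack=5000

5000 7102 7102 5000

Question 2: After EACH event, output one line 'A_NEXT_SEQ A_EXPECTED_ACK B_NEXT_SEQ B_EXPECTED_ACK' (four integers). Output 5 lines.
5000 7102 7102 5000
5000 7102 7102 5000
5131 7102 7102 5000
5227 7102 7102 5000
5397 7102 7102 5000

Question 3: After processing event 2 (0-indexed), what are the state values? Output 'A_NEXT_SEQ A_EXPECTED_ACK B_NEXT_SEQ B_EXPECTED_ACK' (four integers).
After event 0: A_seq=5000 A_ack=7102 B_seq=7102 B_ack=5000
After event 1: A_seq=5000 A_ack=7102 B_seq=7102 B_ack=5000
After event 2: A_seq=5131 A_ack=7102 B_seq=7102 B_ack=5000

5131 7102 7102 5000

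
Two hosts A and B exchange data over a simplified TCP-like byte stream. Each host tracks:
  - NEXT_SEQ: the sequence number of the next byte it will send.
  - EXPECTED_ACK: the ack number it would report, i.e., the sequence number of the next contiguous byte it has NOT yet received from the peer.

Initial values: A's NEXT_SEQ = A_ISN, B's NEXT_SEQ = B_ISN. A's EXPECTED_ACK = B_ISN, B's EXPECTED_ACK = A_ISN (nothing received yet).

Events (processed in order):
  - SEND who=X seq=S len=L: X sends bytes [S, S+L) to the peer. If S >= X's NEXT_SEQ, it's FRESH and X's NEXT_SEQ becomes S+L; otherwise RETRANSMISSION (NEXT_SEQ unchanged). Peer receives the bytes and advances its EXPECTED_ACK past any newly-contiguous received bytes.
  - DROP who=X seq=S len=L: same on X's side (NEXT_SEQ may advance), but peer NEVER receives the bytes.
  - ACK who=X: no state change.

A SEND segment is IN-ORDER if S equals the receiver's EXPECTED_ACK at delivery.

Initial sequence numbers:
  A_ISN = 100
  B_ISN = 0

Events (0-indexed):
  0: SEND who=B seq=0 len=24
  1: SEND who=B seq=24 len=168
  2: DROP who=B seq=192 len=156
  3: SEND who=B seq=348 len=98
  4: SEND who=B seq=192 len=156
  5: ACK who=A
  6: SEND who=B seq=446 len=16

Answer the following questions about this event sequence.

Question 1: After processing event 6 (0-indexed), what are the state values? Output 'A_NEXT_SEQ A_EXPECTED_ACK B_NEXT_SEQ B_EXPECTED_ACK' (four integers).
After event 0: A_seq=100 A_ack=24 B_seq=24 B_ack=100
After event 1: A_seq=100 A_ack=192 B_seq=192 B_ack=100
After event 2: A_seq=100 A_ack=192 B_seq=348 B_ack=100
After event 3: A_seq=100 A_ack=192 B_seq=446 B_ack=100
After event 4: A_seq=100 A_ack=446 B_seq=446 B_ack=100
After event 5: A_seq=100 A_ack=446 B_seq=446 B_ack=100
After event 6: A_seq=100 A_ack=462 B_seq=462 B_ack=100

100 462 462 100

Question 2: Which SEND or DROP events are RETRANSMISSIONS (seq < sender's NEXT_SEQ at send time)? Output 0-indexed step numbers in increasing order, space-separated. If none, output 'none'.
Answer: 4

Derivation:
Step 0: SEND seq=0 -> fresh
Step 1: SEND seq=24 -> fresh
Step 2: DROP seq=192 -> fresh
Step 3: SEND seq=348 -> fresh
Step 4: SEND seq=192 -> retransmit
Step 6: SEND seq=446 -> fresh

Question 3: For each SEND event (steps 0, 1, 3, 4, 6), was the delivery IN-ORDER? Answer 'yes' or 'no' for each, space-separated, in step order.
Step 0: SEND seq=0 -> in-order
Step 1: SEND seq=24 -> in-order
Step 3: SEND seq=348 -> out-of-order
Step 4: SEND seq=192 -> in-order
Step 6: SEND seq=446 -> in-order

Answer: yes yes no yes yes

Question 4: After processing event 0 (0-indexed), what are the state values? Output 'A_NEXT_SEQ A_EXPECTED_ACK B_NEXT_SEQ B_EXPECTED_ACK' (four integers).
After event 0: A_seq=100 A_ack=24 B_seq=24 B_ack=100

100 24 24 100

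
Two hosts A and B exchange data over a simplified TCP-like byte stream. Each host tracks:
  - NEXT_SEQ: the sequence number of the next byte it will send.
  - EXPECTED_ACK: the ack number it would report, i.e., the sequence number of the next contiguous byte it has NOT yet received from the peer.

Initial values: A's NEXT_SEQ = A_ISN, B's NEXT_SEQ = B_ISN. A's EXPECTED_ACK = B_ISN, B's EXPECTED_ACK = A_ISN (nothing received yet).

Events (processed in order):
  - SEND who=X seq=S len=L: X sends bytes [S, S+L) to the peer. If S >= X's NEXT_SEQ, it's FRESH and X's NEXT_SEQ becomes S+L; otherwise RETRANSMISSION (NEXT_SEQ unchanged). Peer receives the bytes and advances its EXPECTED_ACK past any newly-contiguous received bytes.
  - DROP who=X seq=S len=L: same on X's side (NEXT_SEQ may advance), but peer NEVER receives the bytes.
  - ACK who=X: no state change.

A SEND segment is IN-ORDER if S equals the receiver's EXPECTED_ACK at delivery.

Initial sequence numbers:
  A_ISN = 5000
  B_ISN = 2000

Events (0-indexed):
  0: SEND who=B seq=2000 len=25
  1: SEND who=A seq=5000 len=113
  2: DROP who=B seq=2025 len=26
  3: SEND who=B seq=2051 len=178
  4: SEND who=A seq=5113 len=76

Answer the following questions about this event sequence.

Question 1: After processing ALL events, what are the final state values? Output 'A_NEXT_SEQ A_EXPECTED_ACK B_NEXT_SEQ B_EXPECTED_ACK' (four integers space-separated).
After event 0: A_seq=5000 A_ack=2025 B_seq=2025 B_ack=5000
After event 1: A_seq=5113 A_ack=2025 B_seq=2025 B_ack=5113
After event 2: A_seq=5113 A_ack=2025 B_seq=2051 B_ack=5113
After event 3: A_seq=5113 A_ack=2025 B_seq=2229 B_ack=5113
After event 4: A_seq=5189 A_ack=2025 B_seq=2229 B_ack=5189

Answer: 5189 2025 2229 5189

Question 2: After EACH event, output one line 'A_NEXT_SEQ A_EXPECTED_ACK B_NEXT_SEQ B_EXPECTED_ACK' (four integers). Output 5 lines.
5000 2025 2025 5000
5113 2025 2025 5113
5113 2025 2051 5113
5113 2025 2229 5113
5189 2025 2229 5189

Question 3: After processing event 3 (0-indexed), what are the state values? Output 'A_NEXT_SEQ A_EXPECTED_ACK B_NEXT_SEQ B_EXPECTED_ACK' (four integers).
After event 0: A_seq=5000 A_ack=2025 B_seq=2025 B_ack=5000
After event 1: A_seq=5113 A_ack=2025 B_seq=2025 B_ack=5113
After event 2: A_seq=5113 A_ack=2025 B_seq=2051 B_ack=5113
After event 3: A_seq=5113 A_ack=2025 B_seq=2229 B_ack=5113

5113 2025 2229 5113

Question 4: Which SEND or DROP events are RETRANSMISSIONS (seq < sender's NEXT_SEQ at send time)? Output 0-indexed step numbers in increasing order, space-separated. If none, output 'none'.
Step 0: SEND seq=2000 -> fresh
Step 1: SEND seq=5000 -> fresh
Step 2: DROP seq=2025 -> fresh
Step 3: SEND seq=2051 -> fresh
Step 4: SEND seq=5113 -> fresh

Answer: none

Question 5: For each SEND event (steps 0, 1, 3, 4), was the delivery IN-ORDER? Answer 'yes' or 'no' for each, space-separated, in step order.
Step 0: SEND seq=2000 -> in-order
Step 1: SEND seq=5000 -> in-order
Step 3: SEND seq=2051 -> out-of-order
Step 4: SEND seq=5113 -> in-order

Answer: yes yes no yes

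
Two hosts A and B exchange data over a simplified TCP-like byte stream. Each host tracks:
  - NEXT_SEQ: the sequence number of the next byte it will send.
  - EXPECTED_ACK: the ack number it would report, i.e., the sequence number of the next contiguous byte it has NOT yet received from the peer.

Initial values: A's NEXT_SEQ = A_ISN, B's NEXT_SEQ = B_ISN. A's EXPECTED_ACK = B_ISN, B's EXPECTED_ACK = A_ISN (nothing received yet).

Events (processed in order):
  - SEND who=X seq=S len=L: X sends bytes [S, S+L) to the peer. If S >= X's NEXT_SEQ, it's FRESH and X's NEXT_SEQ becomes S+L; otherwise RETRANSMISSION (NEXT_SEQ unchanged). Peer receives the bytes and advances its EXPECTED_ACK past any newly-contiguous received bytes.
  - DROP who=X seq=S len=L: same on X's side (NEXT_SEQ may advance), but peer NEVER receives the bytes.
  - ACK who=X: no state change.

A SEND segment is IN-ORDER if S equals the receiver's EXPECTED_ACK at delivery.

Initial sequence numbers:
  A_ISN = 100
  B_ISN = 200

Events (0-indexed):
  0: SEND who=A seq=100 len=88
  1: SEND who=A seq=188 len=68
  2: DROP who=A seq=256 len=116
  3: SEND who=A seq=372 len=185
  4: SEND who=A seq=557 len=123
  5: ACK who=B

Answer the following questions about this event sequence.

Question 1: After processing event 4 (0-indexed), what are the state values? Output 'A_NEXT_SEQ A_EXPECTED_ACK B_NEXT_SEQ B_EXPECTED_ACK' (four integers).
After event 0: A_seq=188 A_ack=200 B_seq=200 B_ack=188
After event 1: A_seq=256 A_ack=200 B_seq=200 B_ack=256
After event 2: A_seq=372 A_ack=200 B_seq=200 B_ack=256
After event 3: A_seq=557 A_ack=200 B_seq=200 B_ack=256
After event 4: A_seq=680 A_ack=200 B_seq=200 B_ack=256

680 200 200 256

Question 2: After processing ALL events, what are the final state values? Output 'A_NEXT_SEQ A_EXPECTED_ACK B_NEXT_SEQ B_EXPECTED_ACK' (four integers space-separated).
After event 0: A_seq=188 A_ack=200 B_seq=200 B_ack=188
After event 1: A_seq=256 A_ack=200 B_seq=200 B_ack=256
After event 2: A_seq=372 A_ack=200 B_seq=200 B_ack=256
After event 3: A_seq=557 A_ack=200 B_seq=200 B_ack=256
After event 4: A_seq=680 A_ack=200 B_seq=200 B_ack=256
After event 5: A_seq=680 A_ack=200 B_seq=200 B_ack=256

Answer: 680 200 200 256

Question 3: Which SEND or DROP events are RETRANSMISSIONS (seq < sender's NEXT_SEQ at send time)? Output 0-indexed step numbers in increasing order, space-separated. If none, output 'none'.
Answer: none

Derivation:
Step 0: SEND seq=100 -> fresh
Step 1: SEND seq=188 -> fresh
Step 2: DROP seq=256 -> fresh
Step 3: SEND seq=372 -> fresh
Step 4: SEND seq=557 -> fresh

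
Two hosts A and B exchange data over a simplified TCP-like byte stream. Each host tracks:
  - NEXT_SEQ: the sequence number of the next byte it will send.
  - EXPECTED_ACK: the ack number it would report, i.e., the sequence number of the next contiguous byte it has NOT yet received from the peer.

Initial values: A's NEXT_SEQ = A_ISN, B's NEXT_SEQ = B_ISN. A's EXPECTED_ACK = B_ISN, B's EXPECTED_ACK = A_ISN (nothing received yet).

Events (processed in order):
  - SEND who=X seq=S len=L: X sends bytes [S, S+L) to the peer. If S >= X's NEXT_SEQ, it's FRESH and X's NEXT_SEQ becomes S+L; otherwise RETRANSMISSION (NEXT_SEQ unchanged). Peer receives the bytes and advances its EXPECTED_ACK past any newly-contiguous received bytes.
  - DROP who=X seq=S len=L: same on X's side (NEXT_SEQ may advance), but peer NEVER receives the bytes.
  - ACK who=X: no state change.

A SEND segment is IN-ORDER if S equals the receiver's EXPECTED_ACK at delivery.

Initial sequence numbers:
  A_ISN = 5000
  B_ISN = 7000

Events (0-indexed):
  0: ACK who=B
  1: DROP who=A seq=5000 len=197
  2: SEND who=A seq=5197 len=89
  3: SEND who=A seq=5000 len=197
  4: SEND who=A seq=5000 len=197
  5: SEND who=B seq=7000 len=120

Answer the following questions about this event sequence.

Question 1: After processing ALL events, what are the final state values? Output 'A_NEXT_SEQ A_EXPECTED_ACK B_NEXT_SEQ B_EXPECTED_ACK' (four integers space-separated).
After event 0: A_seq=5000 A_ack=7000 B_seq=7000 B_ack=5000
After event 1: A_seq=5197 A_ack=7000 B_seq=7000 B_ack=5000
After event 2: A_seq=5286 A_ack=7000 B_seq=7000 B_ack=5000
After event 3: A_seq=5286 A_ack=7000 B_seq=7000 B_ack=5286
After event 4: A_seq=5286 A_ack=7000 B_seq=7000 B_ack=5286
After event 5: A_seq=5286 A_ack=7120 B_seq=7120 B_ack=5286

Answer: 5286 7120 7120 5286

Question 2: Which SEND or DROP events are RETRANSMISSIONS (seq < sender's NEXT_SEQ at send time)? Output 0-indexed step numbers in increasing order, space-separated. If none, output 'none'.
Answer: 3 4

Derivation:
Step 1: DROP seq=5000 -> fresh
Step 2: SEND seq=5197 -> fresh
Step 3: SEND seq=5000 -> retransmit
Step 4: SEND seq=5000 -> retransmit
Step 5: SEND seq=7000 -> fresh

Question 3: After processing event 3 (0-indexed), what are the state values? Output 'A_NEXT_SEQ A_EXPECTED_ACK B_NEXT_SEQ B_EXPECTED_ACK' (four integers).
After event 0: A_seq=5000 A_ack=7000 B_seq=7000 B_ack=5000
After event 1: A_seq=5197 A_ack=7000 B_seq=7000 B_ack=5000
After event 2: A_seq=5286 A_ack=7000 B_seq=7000 B_ack=5000
After event 3: A_seq=5286 A_ack=7000 B_seq=7000 B_ack=5286

5286 7000 7000 5286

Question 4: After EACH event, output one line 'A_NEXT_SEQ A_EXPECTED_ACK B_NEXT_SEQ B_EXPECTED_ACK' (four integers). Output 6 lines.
5000 7000 7000 5000
5197 7000 7000 5000
5286 7000 7000 5000
5286 7000 7000 5286
5286 7000 7000 5286
5286 7120 7120 5286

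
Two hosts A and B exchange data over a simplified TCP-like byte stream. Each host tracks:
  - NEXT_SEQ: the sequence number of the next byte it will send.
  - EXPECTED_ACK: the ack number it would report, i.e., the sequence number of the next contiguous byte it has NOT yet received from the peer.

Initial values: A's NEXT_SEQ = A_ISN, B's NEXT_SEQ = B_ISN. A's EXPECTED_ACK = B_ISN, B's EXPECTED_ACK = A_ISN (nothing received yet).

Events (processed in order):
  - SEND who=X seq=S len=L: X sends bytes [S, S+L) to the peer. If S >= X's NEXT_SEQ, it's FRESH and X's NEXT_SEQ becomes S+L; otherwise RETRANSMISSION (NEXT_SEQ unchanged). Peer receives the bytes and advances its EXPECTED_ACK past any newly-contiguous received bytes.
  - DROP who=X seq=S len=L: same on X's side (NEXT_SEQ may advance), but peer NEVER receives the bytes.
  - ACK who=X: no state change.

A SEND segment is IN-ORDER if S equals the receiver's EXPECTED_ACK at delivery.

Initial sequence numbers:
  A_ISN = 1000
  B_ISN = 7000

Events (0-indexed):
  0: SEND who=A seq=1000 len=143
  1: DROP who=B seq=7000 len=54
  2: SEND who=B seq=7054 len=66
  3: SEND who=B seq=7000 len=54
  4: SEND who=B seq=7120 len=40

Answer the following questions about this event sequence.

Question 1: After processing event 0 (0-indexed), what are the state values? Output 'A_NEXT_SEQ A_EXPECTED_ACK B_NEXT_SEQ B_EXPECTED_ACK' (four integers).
After event 0: A_seq=1143 A_ack=7000 B_seq=7000 B_ack=1143

1143 7000 7000 1143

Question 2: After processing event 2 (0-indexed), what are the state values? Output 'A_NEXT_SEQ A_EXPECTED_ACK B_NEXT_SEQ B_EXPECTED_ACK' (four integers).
After event 0: A_seq=1143 A_ack=7000 B_seq=7000 B_ack=1143
After event 1: A_seq=1143 A_ack=7000 B_seq=7054 B_ack=1143
After event 2: A_seq=1143 A_ack=7000 B_seq=7120 B_ack=1143

1143 7000 7120 1143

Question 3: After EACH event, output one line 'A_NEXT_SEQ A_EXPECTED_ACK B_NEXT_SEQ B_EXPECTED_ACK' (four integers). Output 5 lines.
1143 7000 7000 1143
1143 7000 7054 1143
1143 7000 7120 1143
1143 7120 7120 1143
1143 7160 7160 1143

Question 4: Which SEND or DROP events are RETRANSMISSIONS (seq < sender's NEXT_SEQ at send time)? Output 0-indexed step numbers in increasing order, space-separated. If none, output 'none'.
Answer: 3

Derivation:
Step 0: SEND seq=1000 -> fresh
Step 1: DROP seq=7000 -> fresh
Step 2: SEND seq=7054 -> fresh
Step 3: SEND seq=7000 -> retransmit
Step 4: SEND seq=7120 -> fresh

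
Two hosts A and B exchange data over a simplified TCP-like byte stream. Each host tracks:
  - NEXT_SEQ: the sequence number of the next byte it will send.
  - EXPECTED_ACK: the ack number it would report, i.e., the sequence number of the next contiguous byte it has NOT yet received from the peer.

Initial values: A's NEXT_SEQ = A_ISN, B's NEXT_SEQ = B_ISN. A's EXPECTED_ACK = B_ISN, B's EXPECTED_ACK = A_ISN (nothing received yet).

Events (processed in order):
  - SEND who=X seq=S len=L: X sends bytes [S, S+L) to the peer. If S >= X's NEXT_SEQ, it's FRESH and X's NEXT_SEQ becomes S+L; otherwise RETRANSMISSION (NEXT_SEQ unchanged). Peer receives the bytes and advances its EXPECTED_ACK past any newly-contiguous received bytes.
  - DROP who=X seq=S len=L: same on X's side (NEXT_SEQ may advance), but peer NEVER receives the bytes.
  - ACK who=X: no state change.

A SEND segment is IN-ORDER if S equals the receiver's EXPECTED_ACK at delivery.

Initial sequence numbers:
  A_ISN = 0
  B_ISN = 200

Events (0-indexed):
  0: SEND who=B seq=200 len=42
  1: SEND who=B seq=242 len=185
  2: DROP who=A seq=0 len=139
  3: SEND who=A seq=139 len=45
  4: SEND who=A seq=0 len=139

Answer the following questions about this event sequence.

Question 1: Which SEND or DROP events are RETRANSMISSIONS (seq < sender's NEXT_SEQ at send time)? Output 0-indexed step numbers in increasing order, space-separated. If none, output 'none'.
Answer: 4

Derivation:
Step 0: SEND seq=200 -> fresh
Step 1: SEND seq=242 -> fresh
Step 2: DROP seq=0 -> fresh
Step 3: SEND seq=139 -> fresh
Step 4: SEND seq=0 -> retransmit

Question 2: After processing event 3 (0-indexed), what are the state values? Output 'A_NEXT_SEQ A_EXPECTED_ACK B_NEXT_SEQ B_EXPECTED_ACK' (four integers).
After event 0: A_seq=0 A_ack=242 B_seq=242 B_ack=0
After event 1: A_seq=0 A_ack=427 B_seq=427 B_ack=0
After event 2: A_seq=139 A_ack=427 B_seq=427 B_ack=0
After event 3: A_seq=184 A_ack=427 B_seq=427 B_ack=0

184 427 427 0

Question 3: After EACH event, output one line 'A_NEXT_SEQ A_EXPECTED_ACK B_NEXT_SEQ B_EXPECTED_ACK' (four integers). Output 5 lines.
0 242 242 0
0 427 427 0
139 427 427 0
184 427 427 0
184 427 427 184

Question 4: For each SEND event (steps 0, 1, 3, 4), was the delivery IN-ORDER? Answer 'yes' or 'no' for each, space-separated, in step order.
Step 0: SEND seq=200 -> in-order
Step 1: SEND seq=242 -> in-order
Step 3: SEND seq=139 -> out-of-order
Step 4: SEND seq=0 -> in-order

Answer: yes yes no yes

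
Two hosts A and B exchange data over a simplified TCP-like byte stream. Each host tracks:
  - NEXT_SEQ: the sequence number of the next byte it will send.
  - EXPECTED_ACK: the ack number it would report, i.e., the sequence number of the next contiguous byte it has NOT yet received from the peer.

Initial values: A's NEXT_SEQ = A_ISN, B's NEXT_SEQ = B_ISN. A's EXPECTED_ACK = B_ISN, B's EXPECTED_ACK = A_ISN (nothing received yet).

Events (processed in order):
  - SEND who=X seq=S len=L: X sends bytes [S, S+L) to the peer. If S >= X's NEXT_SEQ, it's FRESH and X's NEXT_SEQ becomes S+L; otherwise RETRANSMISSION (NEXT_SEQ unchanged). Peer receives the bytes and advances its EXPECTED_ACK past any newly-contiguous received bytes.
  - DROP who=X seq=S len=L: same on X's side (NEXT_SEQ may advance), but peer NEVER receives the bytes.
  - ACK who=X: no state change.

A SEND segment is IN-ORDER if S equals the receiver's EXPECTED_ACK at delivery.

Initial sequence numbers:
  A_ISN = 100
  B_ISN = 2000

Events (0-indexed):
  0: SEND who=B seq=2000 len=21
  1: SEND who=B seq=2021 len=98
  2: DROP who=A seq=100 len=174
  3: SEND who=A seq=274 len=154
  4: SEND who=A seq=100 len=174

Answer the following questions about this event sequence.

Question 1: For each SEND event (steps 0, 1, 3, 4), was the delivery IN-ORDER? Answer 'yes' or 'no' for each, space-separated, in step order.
Step 0: SEND seq=2000 -> in-order
Step 1: SEND seq=2021 -> in-order
Step 3: SEND seq=274 -> out-of-order
Step 4: SEND seq=100 -> in-order

Answer: yes yes no yes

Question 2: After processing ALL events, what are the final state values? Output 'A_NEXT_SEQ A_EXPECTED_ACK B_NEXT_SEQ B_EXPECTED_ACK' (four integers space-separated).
Answer: 428 2119 2119 428

Derivation:
After event 0: A_seq=100 A_ack=2021 B_seq=2021 B_ack=100
After event 1: A_seq=100 A_ack=2119 B_seq=2119 B_ack=100
After event 2: A_seq=274 A_ack=2119 B_seq=2119 B_ack=100
After event 3: A_seq=428 A_ack=2119 B_seq=2119 B_ack=100
After event 4: A_seq=428 A_ack=2119 B_seq=2119 B_ack=428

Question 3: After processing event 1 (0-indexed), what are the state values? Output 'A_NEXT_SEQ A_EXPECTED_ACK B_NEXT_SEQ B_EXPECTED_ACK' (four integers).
After event 0: A_seq=100 A_ack=2021 B_seq=2021 B_ack=100
After event 1: A_seq=100 A_ack=2119 B_seq=2119 B_ack=100

100 2119 2119 100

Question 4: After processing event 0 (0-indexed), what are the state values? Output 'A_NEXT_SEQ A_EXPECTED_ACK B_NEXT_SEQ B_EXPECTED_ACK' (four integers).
After event 0: A_seq=100 A_ack=2021 B_seq=2021 B_ack=100

100 2021 2021 100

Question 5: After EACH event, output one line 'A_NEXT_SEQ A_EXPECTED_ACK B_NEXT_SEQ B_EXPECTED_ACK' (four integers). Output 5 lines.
100 2021 2021 100
100 2119 2119 100
274 2119 2119 100
428 2119 2119 100
428 2119 2119 428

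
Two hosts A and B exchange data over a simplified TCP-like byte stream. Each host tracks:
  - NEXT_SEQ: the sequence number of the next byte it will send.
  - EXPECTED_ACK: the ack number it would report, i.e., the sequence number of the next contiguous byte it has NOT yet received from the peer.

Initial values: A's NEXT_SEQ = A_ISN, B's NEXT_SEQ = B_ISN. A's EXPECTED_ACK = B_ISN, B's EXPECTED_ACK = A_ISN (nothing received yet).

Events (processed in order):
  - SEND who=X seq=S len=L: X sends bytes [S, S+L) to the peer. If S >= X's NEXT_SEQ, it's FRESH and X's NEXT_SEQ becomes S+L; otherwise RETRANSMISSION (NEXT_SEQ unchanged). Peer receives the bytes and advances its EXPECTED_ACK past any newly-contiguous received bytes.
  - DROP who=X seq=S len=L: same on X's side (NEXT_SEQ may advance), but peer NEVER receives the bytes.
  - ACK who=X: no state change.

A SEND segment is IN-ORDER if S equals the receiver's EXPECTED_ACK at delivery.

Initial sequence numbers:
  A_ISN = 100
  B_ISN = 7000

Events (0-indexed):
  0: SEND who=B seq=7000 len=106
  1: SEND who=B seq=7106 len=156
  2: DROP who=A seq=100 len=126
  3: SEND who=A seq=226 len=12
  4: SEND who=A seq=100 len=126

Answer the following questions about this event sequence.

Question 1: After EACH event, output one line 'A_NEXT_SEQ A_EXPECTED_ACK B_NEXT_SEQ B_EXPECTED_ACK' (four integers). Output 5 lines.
100 7106 7106 100
100 7262 7262 100
226 7262 7262 100
238 7262 7262 100
238 7262 7262 238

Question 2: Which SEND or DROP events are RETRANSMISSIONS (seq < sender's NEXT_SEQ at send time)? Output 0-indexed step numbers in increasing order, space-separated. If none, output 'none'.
Step 0: SEND seq=7000 -> fresh
Step 1: SEND seq=7106 -> fresh
Step 2: DROP seq=100 -> fresh
Step 3: SEND seq=226 -> fresh
Step 4: SEND seq=100 -> retransmit

Answer: 4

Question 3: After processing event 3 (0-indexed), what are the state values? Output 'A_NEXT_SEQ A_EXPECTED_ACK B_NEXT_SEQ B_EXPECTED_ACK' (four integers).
After event 0: A_seq=100 A_ack=7106 B_seq=7106 B_ack=100
After event 1: A_seq=100 A_ack=7262 B_seq=7262 B_ack=100
After event 2: A_seq=226 A_ack=7262 B_seq=7262 B_ack=100
After event 3: A_seq=238 A_ack=7262 B_seq=7262 B_ack=100

238 7262 7262 100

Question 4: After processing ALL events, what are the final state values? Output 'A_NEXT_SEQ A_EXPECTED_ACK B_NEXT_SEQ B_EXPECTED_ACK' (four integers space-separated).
After event 0: A_seq=100 A_ack=7106 B_seq=7106 B_ack=100
After event 1: A_seq=100 A_ack=7262 B_seq=7262 B_ack=100
After event 2: A_seq=226 A_ack=7262 B_seq=7262 B_ack=100
After event 3: A_seq=238 A_ack=7262 B_seq=7262 B_ack=100
After event 4: A_seq=238 A_ack=7262 B_seq=7262 B_ack=238

Answer: 238 7262 7262 238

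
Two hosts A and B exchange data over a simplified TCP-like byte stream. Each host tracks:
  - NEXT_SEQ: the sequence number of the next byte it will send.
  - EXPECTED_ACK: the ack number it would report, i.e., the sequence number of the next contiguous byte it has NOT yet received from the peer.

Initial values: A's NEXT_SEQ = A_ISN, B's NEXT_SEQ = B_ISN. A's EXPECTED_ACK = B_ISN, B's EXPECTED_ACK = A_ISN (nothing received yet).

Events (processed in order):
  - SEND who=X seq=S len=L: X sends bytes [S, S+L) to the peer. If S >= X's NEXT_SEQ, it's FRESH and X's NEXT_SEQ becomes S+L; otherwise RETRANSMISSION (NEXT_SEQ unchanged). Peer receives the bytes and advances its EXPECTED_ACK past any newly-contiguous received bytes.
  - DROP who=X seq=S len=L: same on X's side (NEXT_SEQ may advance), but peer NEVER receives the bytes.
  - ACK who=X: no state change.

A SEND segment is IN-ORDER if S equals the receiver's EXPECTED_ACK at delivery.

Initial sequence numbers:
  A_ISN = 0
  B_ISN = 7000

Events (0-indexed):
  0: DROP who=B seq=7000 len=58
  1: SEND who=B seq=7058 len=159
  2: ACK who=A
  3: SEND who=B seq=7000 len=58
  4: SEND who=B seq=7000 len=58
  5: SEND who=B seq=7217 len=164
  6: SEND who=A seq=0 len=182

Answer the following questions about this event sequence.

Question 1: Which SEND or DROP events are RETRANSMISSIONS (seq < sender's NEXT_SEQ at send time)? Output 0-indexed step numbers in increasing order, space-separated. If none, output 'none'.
Answer: 3 4

Derivation:
Step 0: DROP seq=7000 -> fresh
Step 1: SEND seq=7058 -> fresh
Step 3: SEND seq=7000 -> retransmit
Step 4: SEND seq=7000 -> retransmit
Step 5: SEND seq=7217 -> fresh
Step 6: SEND seq=0 -> fresh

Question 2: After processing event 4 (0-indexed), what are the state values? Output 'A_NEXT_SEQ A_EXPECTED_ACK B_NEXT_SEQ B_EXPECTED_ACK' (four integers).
After event 0: A_seq=0 A_ack=7000 B_seq=7058 B_ack=0
After event 1: A_seq=0 A_ack=7000 B_seq=7217 B_ack=0
After event 2: A_seq=0 A_ack=7000 B_seq=7217 B_ack=0
After event 3: A_seq=0 A_ack=7217 B_seq=7217 B_ack=0
After event 4: A_seq=0 A_ack=7217 B_seq=7217 B_ack=0

0 7217 7217 0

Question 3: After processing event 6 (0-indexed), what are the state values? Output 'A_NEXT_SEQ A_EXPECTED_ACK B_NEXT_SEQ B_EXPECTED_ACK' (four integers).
After event 0: A_seq=0 A_ack=7000 B_seq=7058 B_ack=0
After event 1: A_seq=0 A_ack=7000 B_seq=7217 B_ack=0
After event 2: A_seq=0 A_ack=7000 B_seq=7217 B_ack=0
After event 3: A_seq=0 A_ack=7217 B_seq=7217 B_ack=0
After event 4: A_seq=0 A_ack=7217 B_seq=7217 B_ack=0
After event 5: A_seq=0 A_ack=7381 B_seq=7381 B_ack=0
After event 6: A_seq=182 A_ack=7381 B_seq=7381 B_ack=182

182 7381 7381 182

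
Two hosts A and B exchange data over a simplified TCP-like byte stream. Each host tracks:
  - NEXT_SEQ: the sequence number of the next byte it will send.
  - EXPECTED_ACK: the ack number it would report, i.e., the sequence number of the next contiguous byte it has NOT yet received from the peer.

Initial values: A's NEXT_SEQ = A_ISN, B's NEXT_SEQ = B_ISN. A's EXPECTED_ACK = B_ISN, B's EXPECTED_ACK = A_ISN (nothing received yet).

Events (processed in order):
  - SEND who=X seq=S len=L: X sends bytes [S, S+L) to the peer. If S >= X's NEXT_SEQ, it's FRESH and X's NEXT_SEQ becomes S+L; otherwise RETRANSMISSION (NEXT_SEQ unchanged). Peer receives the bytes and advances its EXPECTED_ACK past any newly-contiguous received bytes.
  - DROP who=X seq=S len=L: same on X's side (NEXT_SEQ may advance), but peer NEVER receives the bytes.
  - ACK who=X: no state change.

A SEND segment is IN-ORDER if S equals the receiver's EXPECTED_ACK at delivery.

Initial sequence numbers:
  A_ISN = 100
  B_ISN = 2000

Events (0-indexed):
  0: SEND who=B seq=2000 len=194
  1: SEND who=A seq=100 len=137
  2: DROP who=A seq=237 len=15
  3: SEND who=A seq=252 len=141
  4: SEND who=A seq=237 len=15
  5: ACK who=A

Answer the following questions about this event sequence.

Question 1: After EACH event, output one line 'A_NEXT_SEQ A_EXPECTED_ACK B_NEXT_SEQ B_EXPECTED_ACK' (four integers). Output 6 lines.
100 2194 2194 100
237 2194 2194 237
252 2194 2194 237
393 2194 2194 237
393 2194 2194 393
393 2194 2194 393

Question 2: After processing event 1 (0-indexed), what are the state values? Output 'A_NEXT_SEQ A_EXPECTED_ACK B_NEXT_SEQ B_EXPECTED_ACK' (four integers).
After event 0: A_seq=100 A_ack=2194 B_seq=2194 B_ack=100
After event 1: A_seq=237 A_ack=2194 B_seq=2194 B_ack=237

237 2194 2194 237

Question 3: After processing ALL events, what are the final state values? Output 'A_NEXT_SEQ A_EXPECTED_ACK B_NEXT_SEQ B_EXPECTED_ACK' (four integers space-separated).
After event 0: A_seq=100 A_ack=2194 B_seq=2194 B_ack=100
After event 1: A_seq=237 A_ack=2194 B_seq=2194 B_ack=237
After event 2: A_seq=252 A_ack=2194 B_seq=2194 B_ack=237
After event 3: A_seq=393 A_ack=2194 B_seq=2194 B_ack=237
After event 4: A_seq=393 A_ack=2194 B_seq=2194 B_ack=393
After event 5: A_seq=393 A_ack=2194 B_seq=2194 B_ack=393

Answer: 393 2194 2194 393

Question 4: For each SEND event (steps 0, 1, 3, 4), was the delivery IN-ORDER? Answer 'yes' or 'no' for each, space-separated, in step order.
Step 0: SEND seq=2000 -> in-order
Step 1: SEND seq=100 -> in-order
Step 3: SEND seq=252 -> out-of-order
Step 4: SEND seq=237 -> in-order

Answer: yes yes no yes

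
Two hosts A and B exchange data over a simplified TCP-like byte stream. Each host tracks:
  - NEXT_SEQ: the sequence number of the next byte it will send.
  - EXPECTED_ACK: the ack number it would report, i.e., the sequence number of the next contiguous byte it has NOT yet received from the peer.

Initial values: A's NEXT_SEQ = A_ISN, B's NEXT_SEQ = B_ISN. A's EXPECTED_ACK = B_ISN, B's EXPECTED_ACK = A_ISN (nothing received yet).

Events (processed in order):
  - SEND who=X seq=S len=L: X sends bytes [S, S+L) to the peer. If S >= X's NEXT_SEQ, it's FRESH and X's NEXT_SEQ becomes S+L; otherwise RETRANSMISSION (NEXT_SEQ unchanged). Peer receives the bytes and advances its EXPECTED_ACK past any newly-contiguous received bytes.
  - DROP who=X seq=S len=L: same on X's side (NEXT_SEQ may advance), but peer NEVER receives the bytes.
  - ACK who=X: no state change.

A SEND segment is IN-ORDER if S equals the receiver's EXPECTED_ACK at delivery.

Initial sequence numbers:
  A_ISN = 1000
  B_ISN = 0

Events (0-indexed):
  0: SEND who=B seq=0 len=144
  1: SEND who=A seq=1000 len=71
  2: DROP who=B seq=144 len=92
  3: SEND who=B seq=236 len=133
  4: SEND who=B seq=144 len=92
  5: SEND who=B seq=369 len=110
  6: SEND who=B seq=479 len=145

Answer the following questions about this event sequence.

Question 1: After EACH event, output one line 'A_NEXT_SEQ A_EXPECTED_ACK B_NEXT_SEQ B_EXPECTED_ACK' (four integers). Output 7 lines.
1000 144 144 1000
1071 144 144 1071
1071 144 236 1071
1071 144 369 1071
1071 369 369 1071
1071 479 479 1071
1071 624 624 1071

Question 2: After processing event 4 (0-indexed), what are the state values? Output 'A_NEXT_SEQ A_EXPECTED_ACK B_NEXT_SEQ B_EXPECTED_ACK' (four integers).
After event 0: A_seq=1000 A_ack=144 B_seq=144 B_ack=1000
After event 1: A_seq=1071 A_ack=144 B_seq=144 B_ack=1071
After event 2: A_seq=1071 A_ack=144 B_seq=236 B_ack=1071
After event 3: A_seq=1071 A_ack=144 B_seq=369 B_ack=1071
After event 4: A_seq=1071 A_ack=369 B_seq=369 B_ack=1071

1071 369 369 1071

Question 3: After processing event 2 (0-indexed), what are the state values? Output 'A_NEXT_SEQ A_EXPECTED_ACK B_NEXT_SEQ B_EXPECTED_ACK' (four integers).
After event 0: A_seq=1000 A_ack=144 B_seq=144 B_ack=1000
After event 1: A_seq=1071 A_ack=144 B_seq=144 B_ack=1071
After event 2: A_seq=1071 A_ack=144 B_seq=236 B_ack=1071

1071 144 236 1071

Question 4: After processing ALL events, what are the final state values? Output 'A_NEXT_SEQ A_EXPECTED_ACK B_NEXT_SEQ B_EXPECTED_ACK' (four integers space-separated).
Answer: 1071 624 624 1071

Derivation:
After event 0: A_seq=1000 A_ack=144 B_seq=144 B_ack=1000
After event 1: A_seq=1071 A_ack=144 B_seq=144 B_ack=1071
After event 2: A_seq=1071 A_ack=144 B_seq=236 B_ack=1071
After event 3: A_seq=1071 A_ack=144 B_seq=369 B_ack=1071
After event 4: A_seq=1071 A_ack=369 B_seq=369 B_ack=1071
After event 5: A_seq=1071 A_ack=479 B_seq=479 B_ack=1071
After event 6: A_seq=1071 A_ack=624 B_seq=624 B_ack=1071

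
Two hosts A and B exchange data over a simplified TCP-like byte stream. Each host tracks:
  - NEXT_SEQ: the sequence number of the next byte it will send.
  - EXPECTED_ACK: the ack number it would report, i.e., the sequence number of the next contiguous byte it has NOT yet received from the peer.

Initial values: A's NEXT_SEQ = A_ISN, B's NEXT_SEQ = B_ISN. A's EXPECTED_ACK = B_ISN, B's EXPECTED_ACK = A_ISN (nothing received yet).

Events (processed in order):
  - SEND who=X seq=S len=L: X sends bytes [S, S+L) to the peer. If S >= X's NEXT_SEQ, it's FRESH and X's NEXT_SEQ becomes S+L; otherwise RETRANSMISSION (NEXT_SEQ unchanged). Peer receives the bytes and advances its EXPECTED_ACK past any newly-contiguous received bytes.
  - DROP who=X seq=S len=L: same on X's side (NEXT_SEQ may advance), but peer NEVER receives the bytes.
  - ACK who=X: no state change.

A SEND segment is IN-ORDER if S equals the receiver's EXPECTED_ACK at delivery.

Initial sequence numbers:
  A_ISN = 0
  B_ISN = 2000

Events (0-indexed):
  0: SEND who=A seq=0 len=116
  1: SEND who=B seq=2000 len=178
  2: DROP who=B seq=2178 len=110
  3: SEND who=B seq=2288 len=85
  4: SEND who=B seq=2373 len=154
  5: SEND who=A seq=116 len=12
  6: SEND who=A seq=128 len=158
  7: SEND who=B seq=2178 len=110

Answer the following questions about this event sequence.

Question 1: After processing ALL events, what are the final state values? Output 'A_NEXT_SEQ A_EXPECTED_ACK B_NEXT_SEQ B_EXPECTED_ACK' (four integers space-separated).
Answer: 286 2527 2527 286

Derivation:
After event 0: A_seq=116 A_ack=2000 B_seq=2000 B_ack=116
After event 1: A_seq=116 A_ack=2178 B_seq=2178 B_ack=116
After event 2: A_seq=116 A_ack=2178 B_seq=2288 B_ack=116
After event 3: A_seq=116 A_ack=2178 B_seq=2373 B_ack=116
After event 4: A_seq=116 A_ack=2178 B_seq=2527 B_ack=116
After event 5: A_seq=128 A_ack=2178 B_seq=2527 B_ack=128
After event 6: A_seq=286 A_ack=2178 B_seq=2527 B_ack=286
After event 7: A_seq=286 A_ack=2527 B_seq=2527 B_ack=286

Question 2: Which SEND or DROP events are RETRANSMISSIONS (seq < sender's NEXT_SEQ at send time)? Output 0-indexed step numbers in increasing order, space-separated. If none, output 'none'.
Step 0: SEND seq=0 -> fresh
Step 1: SEND seq=2000 -> fresh
Step 2: DROP seq=2178 -> fresh
Step 3: SEND seq=2288 -> fresh
Step 4: SEND seq=2373 -> fresh
Step 5: SEND seq=116 -> fresh
Step 6: SEND seq=128 -> fresh
Step 7: SEND seq=2178 -> retransmit

Answer: 7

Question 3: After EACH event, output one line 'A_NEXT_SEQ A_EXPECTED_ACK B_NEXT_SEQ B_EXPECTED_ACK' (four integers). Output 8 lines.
116 2000 2000 116
116 2178 2178 116
116 2178 2288 116
116 2178 2373 116
116 2178 2527 116
128 2178 2527 128
286 2178 2527 286
286 2527 2527 286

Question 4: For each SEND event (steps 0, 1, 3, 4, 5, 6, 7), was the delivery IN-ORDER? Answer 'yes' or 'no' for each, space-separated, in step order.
Step 0: SEND seq=0 -> in-order
Step 1: SEND seq=2000 -> in-order
Step 3: SEND seq=2288 -> out-of-order
Step 4: SEND seq=2373 -> out-of-order
Step 5: SEND seq=116 -> in-order
Step 6: SEND seq=128 -> in-order
Step 7: SEND seq=2178 -> in-order

Answer: yes yes no no yes yes yes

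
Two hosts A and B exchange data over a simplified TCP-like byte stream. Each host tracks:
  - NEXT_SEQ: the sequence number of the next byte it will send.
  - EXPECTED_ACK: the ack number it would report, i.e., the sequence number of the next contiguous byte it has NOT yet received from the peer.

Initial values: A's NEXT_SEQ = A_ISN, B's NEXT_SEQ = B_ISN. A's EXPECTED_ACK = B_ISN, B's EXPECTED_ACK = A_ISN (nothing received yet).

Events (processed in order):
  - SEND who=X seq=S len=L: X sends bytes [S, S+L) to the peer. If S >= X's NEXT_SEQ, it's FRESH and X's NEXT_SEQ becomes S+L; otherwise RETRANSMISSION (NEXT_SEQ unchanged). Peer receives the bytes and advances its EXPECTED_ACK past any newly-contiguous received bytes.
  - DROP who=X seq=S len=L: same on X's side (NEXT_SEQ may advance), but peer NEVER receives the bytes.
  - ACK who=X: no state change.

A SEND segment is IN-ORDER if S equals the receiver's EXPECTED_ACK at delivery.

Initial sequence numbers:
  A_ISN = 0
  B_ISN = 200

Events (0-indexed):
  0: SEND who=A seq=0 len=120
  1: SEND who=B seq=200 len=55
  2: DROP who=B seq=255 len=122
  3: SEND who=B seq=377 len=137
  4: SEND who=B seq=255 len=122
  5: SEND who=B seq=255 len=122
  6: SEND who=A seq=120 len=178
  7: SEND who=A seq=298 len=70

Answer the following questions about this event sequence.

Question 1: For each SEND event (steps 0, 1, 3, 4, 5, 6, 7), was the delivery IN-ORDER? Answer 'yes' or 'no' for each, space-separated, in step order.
Step 0: SEND seq=0 -> in-order
Step 1: SEND seq=200 -> in-order
Step 3: SEND seq=377 -> out-of-order
Step 4: SEND seq=255 -> in-order
Step 5: SEND seq=255 -> out-of-order
Step 6: SEND seq=120 -> in-order
Step 7: SEND seq=298 -> in-order

Answer: yes yes no yes no yes yes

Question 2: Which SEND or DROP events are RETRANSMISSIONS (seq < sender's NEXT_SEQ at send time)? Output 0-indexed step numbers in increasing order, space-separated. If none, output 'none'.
Answer: 4 5

Derivation:
Step 0: SEND seq=0 -> fresh
Step 1: SEND seq=200 -> fresh
Step 2: DROP seq=255 -> fresh
Step 3: SEND seq=377 -> fresh
Step 4: SEND seq=255 -> retransmit
Step 5: SEND seq=255 -> retransmit
Step 6: SEND seq=120 -> fresh
Step 7: SEND seq=298 -> fresh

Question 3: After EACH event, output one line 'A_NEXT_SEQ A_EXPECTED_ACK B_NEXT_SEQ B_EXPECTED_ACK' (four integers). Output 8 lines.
120 200 200 120
120 255 255 120
120 255 377 120
120 255 514 120
120 514 514 120
120 514 514 120
298 514 514 298
368 514 514 368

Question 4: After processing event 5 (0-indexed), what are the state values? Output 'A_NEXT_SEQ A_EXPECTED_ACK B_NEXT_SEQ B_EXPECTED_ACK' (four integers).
After event 0: A_seq=120 A_ack=200 B_seq=200 B_ack=120
After event 1: A_seq=120 A_ack=255 B_seq=255 B_ack=120
After event 2: A_seq=120 A_ack=255 B_seq=377 B_ack=120
After event 3: A_seq=120 A_ack=255 B_seq=514 B_ack=120
After event 4: A_seq=120 A_ack=514 B_seq=514 B_ack=120
After event 5: A_seq=120 A_ack=514 B_seq=514 B_ack=120

120 514 514 120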